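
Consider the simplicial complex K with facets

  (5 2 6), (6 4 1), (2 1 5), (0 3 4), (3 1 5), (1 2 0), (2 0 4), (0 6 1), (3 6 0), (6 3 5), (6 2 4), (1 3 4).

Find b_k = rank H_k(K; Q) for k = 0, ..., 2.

K has 7 vertices, 18 edges, 12 triangles.
rank ∂_0 = 0, rank ∂_1 = 6 ⇒ b_0 = 7 − 0 − 6 = 1; all invariant factors of ∂_1 are 1 so no torsion. So H_0 = Z.
rank ∂_1 = 6, rank ∂_2 = 12 ⇒ b_1 = 18 − 6 − 12 = 0; ∂_2 has invariant factor(s) [2] giving torsion. So H_1 = Z_2.
rank ∂_2 = 12, rank ∂_3 = 0 ⇒ b_2 = 12 − 12 − 0 = 0. So H_2 = 0.

b_0 = 1, b_1 = 0, b_2 = 0.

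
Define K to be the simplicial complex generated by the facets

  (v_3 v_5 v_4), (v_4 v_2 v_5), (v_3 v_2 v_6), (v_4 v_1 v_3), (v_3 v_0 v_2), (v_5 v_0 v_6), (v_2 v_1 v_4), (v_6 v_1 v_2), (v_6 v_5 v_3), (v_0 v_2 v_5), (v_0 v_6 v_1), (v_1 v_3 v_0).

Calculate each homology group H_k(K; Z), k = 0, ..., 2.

Order the vertices as v_0 < v_1 < v_2 < v_3 < v_4 < v_5 < v_6. Listing each simplex with vertices in this order, K has dimension 2 with simplices:

  0-simplices (7): [v_0], [v_1], [v_2], [v_3], [v_4], [v_5], [v_6]
  1-simplices (18): (18 of them)
  2-simplices (12): (12 of them)

Hence C_0 ≅ Z^7, C_1 ≅ Z^18, C_2 ≅ Z^12.

∂_1: C_1 → C_0 maps an edge to its endpoints' difference, ∂[p,q] = q − p.
This gives a 7×18 integer matrix of rank 6; reducing to Smith normal form yields diagonal entries (1,1,1,1,1,1).

∂_2: C_2 → C_1 acts by ∂[p,q,r] = [q,r] − [p,r] + [p,q]. For instance
  ∂[v_0,v_1,v_3] = [v_1,v_3] − [v_0,v_3] + [v_0,v_1],
  ∂[v_2,v_3,v_6] = [v_3,v_6] − [v_2,v_6] + [v_2,v_3].
The 18×12 boundary matrix has rank 12 and Smith normal form diag(1,1,1,1,1,1,1,1,1,1,1,2).

From H_k ≅ ker(∂_k) / im(∂_{k+1}) we obtain:

  H_0: rank C_0 − rank ∂_1 = 7 − 6 = 1, and the invariant factors of ∂_1 are all 1, so H_0 ≅ Z.
  H_1: rank ker ∂_1 − rank ∂_2 = (18 − 6) − 12 = 0, and ∂_2 has invariant factor 2 > 1, so H_1 ≅ Z/2.
  H_2: rank ker ∂_2 − rank ∂_3 = (12 − 12) − 0 = 0, and there is no ∂_3, so H_2 ≅ 0.

H_0 = Z,  H_1 = Z/2,  H_2 = 0.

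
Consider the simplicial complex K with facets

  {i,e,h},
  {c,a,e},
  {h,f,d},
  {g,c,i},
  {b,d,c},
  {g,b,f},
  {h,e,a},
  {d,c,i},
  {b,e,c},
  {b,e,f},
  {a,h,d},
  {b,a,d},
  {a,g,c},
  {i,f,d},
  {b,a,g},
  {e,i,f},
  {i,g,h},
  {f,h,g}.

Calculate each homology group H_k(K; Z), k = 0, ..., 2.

K has 9 vertices, 27 edges, 18 triangles.
rank ∂_0 = 0, rank ∂_1 = 8 ⇒ b_0 = 9 − 0 − 8 = 1; all invariant factors of ∂_1 are 1 so no torsion. So H_0 = Z.
rank ∂_1 = 8, rank ∂_2 = 18 ⇒ b_1 = 27 − 8 − 18 = 1; ∂_2 has invariant factor(s) [2] giving torsion. So H_1 = Z ⊕ Z/2.
rank ∂_2 = 18, rank ∂_3 = 0 ⇒ b_2 = 18 − 18 − 0 = 0. So H_2 = 0.

H_0 ≅ Z,  H_1 ≅ Z ⊕ Z/2,  H_2 = 0.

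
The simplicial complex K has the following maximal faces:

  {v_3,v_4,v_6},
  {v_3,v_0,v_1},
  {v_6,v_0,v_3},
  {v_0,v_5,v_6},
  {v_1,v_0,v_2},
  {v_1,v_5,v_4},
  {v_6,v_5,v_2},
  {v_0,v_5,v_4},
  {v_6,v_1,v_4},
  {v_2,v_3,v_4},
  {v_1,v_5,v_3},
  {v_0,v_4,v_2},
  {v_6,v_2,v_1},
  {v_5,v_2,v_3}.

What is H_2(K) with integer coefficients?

We work with the vertex ordering v_0 < v_1 < v_2 < v_3 < v_4 < v_5 < v_6. The simplices of K, each written with vertices in increasing order, are:

  0-simplices (7): [v_0], [v_1], [v_2], [v_3], [v_4], [v_5], [v_6]
  1-simplices (21): (21 of them)
  2-simplices (14): (14 of them)

giving chain groups C_0 ≅ Z^7, C_1 ≅ Z^21, C_2 ≅ Z^14.

The boundary map ∂_1: C_1 → C_0 is given by ∂[p,q] = [q] − [p]. For instance
  ∂[v_2,v_4] = [v_4] − [v_2].
This gives a 7×21 integer matrix of rank 6; reducing to Smith normal form yields diagonal entries (1,1,1,1,1,1).

Boundary ∂_2: C_2 → C_1 acts by ∂[p,q,r] = [q,r] − [p,r] + [p,q]. For instance
  ∂[v_0,v_1,v_2] = [v_1,v_2] − [v_0,v_2] + [v_0,v_1],
  ∂[v_0,v_2,v_4] = [v_2,v_4] − [v_0,v_4] + [v_0,v_2].
The 21×14 boundary matrix has rank 13 and Smith normal form diag(1,1,1,1,1,1,1,1,1,1,1,1,1).

Now H_k = ker ∂_k / im ∂_{k+1}, so:

  H_2: rank ker ∂_2 − rank ∂_3 = (14 − 13) − 0 = 1, and there is no ∂_3, so H_2 = Z.

H_2 = Z.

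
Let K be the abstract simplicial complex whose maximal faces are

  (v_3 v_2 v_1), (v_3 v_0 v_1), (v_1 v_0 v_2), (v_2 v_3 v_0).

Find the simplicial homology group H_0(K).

H_0 ≅ Z.

Order the vertices as v_0 < v_1 < v_2 < v_3. Listing each simplex with vertices in this order, K has dimension 2 with simplices:

  0-simplices (4): [v_0], [v_1], [v_2], [v_3]
  1-simplices (6): [v_0,v_1], [v_0,v_2], [v_0,v_3], [v_1,v_2], [v_1,v_3], [v_2,v_3]
  2-simplices (4): [v_0,v_1,v_2], [v_0,v_1,v_3], [v_0,v_2,v_3], [v_1,v_2,v_3]

so the chain groups are C_0 ≅ Z^4, C_1 ≅ Z^6, C_2 ≅ Z^4.

∂_1: C_1 → C_0 sends each edge [p,q] (with p < q) to q − p. For instance
  ∂[v_0,v_2] = [v_2] − [v_0].
This gives a 4×6 integer matrix of rank 3; reducing to Smith normal form yields diagonal entries (1,1,1).

Boundary ∂_2: C_2 → C_1 maps a triangle to the signed sum of its edges. For instance
  ∂[v_0,v_1,v_3] = [v_1,v_3] − [v_0,v_3] + [v_0,v_1],
  ∂[v_0,v_1,v_2] = [v_1,v_2] − [v_0,v_2] + [v_0,v_1].
This gives a 6×4 integer matrix of rank 3; reducing to Smith normal form yields diagonal entries (1,1,1).

Computing H_k = (kernel of ∂_k) / (image of ∂_{k+1}):

  H_0: rank C_0 − rank ∂_1 = 4 − 3 = 1, and the invariant factors of ∂_1 are all 1, so H_0 ≅ Z.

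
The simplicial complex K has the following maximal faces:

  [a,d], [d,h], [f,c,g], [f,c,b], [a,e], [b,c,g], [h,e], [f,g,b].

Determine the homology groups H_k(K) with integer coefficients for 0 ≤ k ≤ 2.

We work with the vertex ordering a < b < c < d < e < f < g < h. The simplices of K, each written with vertices in increasing order, are:

  0-simplices (8): a, b, c, d, e, f, g, h
  1-simplices (10): ad, ae, bc, bf, bg, cf, cg, dh, eh, fg
  2-simplices (4): bcf, bcg, bfg, cfg

giving chain groups C_0 ≅ Z^8, C_1 ≅ Z^10, C_2 ≅ Z^4.

The boundary map ∂_1: C_1 → C_0 maps an edge to its endpoints' difference, ∂[p,q] = q − p. For instance
  ∂bc = c − b.
The resulting 8×10 matrix has rank 6, and its Smith normal form has invariant factors (1,1,1,1,1,1).

∂_2: C_2 → C_1 acts by ∂[p,q,r] = [q,r] − [p,r] + [p,q]. For instance
  ∂bfg = fg − bg + bf,
  ∂cfg = fg − cg + cf.
The 10×4 boundary matrix has rank 3 and Smith normal form diag(1,1,1).

Now H_k = ker ∂_k / im ∂_{k+1}, so:

  H_0: rank C_0 − rank ∂_1 = 8 − 6 = 2, and the invariant factors of ∂_1 are all 1, so H_0 = Z^2.
  H_1: rank ker ∂_1 − rank ∂_2 = (10 − 6) − 3 = 1, and the invariant factors of ∂_2 are all 1, so H_1 = Z.
  H_2: rank ker ∂_2 − rank ∂_3 = (4 − 3) − 0 = 1, and there is no ∂_3, so H_2 = Z.

H_0 = Z^2,  H_1 = Z,  H_2 = Z.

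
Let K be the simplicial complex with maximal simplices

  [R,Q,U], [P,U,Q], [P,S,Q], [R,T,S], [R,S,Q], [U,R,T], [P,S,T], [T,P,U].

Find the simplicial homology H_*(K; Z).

H_0 = Z,  H_1 = 0,  H_2 = Z.

We work with the vertex ordering P < Q < R < S < T < U. The simplices of K, each written with vertices in increasing order, are:

  0-simplices (6): P, Q, R, S, T, U
  1-simplices (12): PQ, PS, PT, PU, QR, QS, QU, RS, RT, RU, ST, TU
  2-simplices (8): PQS, PQU, PST, PTU, QRS, QRU, RST, RTU

Hence C_0 ≅ Z^6, C_1 ≅ Z^12, C_2 ≅ Z^8.

∂_1: C_1 → C_0 sends each edge [p,q] (with p < q) to q − p.
The resulting 6×12 matrix has rank 5, and its Smith normal form has invariant factors (1,1,1,1,1).

The boundary map ∂_2: C_2 → C_1 acts by ∂[p,q,r] = [q,r] − [p,r] + [p,q]. For instance
  ∂PQU = QU − PU + PQ,
  ∂PTU = TU − PU + PT.
The resulting 12×8 matrix has rank 7, and its Smith normal form has invariant factors (1,1,1,1,1,1,1).

Now H_k = ker ∂_k / im ∂_{k+1}, so:

  H_0: rank C_0 − rank ∂_1 = 6 − 5 = 1, and the invariant factors of ∂_1 are all 1, so H_0 ≅ Z.
  H_1: rank ker ∂_1 − rank ∂_2 = (12 − 5) − 7 = 0, and the invariant factors of ∂_2 are all 1, so H_1 ≅ 0.
  H_2: rank ker ∂_2 − rank ∂_3 = (8 − 7) − 0 = 1, and there is no ∂_3, so H_2 ≅ Z.

As a check, the Euler characteristic is 6 − 12 + 8 = 2, which agrees with 1 − 0 + 1 = 2.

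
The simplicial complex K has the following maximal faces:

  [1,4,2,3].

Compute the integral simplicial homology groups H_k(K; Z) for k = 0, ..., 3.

H_0 ≅ Z,  H_1 = 0,  H_2 = 0,  H_3 = 0.

We work with the vertex ordering 1 < 2 < 3 < 4. The simplices of K, each written with vertices in increasing order, are:

  0-simplices (4): [1], [2], [3], [4]
  1-simplices (6): [1,2], [1,3], [1,4], [2,3], [2,4], [3,4]
  2-simplices (4): [1,2,3], [1,2,4], [1,3,4], [2,3,4]
  3-simplices (1): [1,2,3,4]

Hence C_0 ≅ Z^4, C_1 ≅ Z^6, C_2 ≅ Z^4, C_3 ≅ Z^1.

Boundary ∂_1: C_1 → C_0 sends each edge [p,q] (with p < q) to q − p.
As a 4×6 matrix over Z this has rank 3, with invariant factors (1,1,1).

∂_2: C_2 → C_1 maps a triangle to the signed sum of its edges. For instance
  ∂[1,2,3] = [2,3] − [1,3] + [1,2],
  ∂[1,2,4] = [2,4] − [1,4] + [1,2].
This gives a 6×4 integer matrix of rank 3; reducing to Smith normal form yields diagonal entries (1,1,1).

∂_3: C_3 → C_2 sends each 3-simplex σ to the alternating sum Σ_i (−1)^i (σ with its i-th vertex removed). For instance
  ∂[1,2,3,4] = [2,3,4] − [1,3,4] + [1,2,4] − [1,2,3].
This gives a 4×1 integer matrix of rank 1; reducing to Smith normal form yields diagonal entries (1).

Reading off H_k = ker ∂_k / im ∂_{k+1}:

  H_0: rank C_0 − rank ∂_1 = 4 − 3 = 1, and the invariant factors of ∂_1 are all 1, so H_0 ≅ Z.
  H_1: rank ker ∂_1 − rank ∂_2 = (6 − 3) − 3 = 0, and the invariant factors of ∂_2 are all 1, so H_1 ≅ 0.
  H_2: rank ker ∂_2 − rank ∂_3 = (4 − 3) − 1 = 0, and the invariant factors of ∂_3 are all 1, so H_2 ≅ 0.
  H_3: rank ker ∂_3 − rank ∂_4 = (1 − 1) − 0 = 0, and there is no ∂_4, so H_3 ≅ 0.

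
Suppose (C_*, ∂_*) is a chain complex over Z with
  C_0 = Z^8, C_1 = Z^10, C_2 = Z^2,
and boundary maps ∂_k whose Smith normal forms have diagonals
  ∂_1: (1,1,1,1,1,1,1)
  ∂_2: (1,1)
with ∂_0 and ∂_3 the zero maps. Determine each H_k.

H_0 ≅ Z,  H_1 ≅ Z,  H_2 = 0.

H_0: b_0 = 8 − 0 − 7 = 1; torsion from ∂_1 factors > 1: none. So H_0 ≅ Z.
H_1: b_1 = 10 − 7 − 2 = 1; torsion from ∂_2 factors > 1: none. So H_1 ≅ Z.
H_2: b_2 = 2 − 2 − 0 = 0; torsion from ∂_3 factors > 1: none. So H_2 ≅ 0.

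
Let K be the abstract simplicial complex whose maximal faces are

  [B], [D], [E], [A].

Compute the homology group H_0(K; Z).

Order the vertices as A < B < D < E. Listing each simplex with vertices in this order, K has dimension 0 with simplices:

  0-simplices (4): A, B, D, E

giving chain groups C_0 ≅ Z^4.

From H_k ≅ ker(∂_k) / im(∂_{k+1}) we obtain:

  H_0: rank C_0 − rank ∂_1 = 4 − 0 = 4, and there is no ∂_1, so H_0 = Z^4.

(K is a triangulation of a set of 4 points.)

H_0 = Z^4.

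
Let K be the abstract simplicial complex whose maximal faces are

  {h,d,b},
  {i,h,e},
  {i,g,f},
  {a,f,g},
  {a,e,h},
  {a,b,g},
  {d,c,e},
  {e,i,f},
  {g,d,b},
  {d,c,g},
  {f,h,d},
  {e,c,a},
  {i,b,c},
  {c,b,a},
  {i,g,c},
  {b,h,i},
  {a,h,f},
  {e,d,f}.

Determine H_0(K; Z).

H_0 = Z.

Fix the vertex order a < b < c < d < e < f < g < h < i and write every simplex with vertices in increasing order. Then dim K = 2 and the simplices of K are:

  0-simplices (9): a, b, c, d, e, f, g, h, i
  1-simplices (27): ab, ac, ae, af, ag, ah, bc, bd, bg, bh, bi, cd, ce, cg, ci, de, df, dg, dh, ef, eh, ei, fg, fh, fi, gi, hi
  2-simplices (18): abc, abg, ace, aeh, afg, afh, bci, bdg, bdh, bhi, cde, cdg, cgi, def, dfh, efi, ehi, fgi

giving chain groups C_0 ≅ Z^9, C_1 ≅ Z^27, C_2 ≅ Z^18.

∂_1: C_1 → C_0 maps an edge to its endpoints' difference, ∂[p,q] = q − p.
This gives a 9×27 integer matrix of rank 8; reducing to Smith normal form yields diagonal entries (1,1,1,1,1,1,1,1).

∂_2: C_2 → C_1 sends each 2-simplex [p,q,r] to [q,r] − [p,r] + [p,q]. For instance
  ∂bhi = hi − bi + bh,
  ∂cdg = dg − cg + cd.
This gives a 27×18 integer matrix of rank 18; reducing to Smith normal form yields diagonal entries (1,1,1,1,1,1,1,1,1,1,1,1,1,1,1,1,1,2).

Now H_k = ker ∂_k / im ∂_{k+1}, so:

  H_0: rank C_0 − rank ∂_1 = 9 − 8 = 1, and the invariant factors of ∂_1 are all 1, so H_0 = Z.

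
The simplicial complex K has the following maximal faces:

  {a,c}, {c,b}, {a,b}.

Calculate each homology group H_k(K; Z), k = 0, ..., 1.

We work with the vertex ordering a < b < c. The simplices of K, each written with vertices in increasing order, are:

  0-simplices (3): a, b, c
  1-simplices (3): ab, ac, bc

giving chain groups C_0 ≅ Z^3, C_1 ≅ Z^3.

∂_1: C_1 → C_0 sends each edge [p,q] (with p < q) to q − p. For instance
  ∂ab = b − a.
The resulting 3×3 matrix has rank 2, and its Smith normal form has invariant factors (1,1).

From H_k ≅ ker(∂_k) / im(∂_{k+1}) we obtain:

  H_0: rank C_0 − rank ∂_1 = 3 − 2 = 1, and the invariant factors of ∂_1 are all 1, so H_0 = Z.
  H_1: rank ker ∂_1 − rank ∂_2 = (3 − 2) − 0 = 1, and there is no ∂_2, so H_1 = Z.

H_0 ≅ Z,  H_1 ≅ Z.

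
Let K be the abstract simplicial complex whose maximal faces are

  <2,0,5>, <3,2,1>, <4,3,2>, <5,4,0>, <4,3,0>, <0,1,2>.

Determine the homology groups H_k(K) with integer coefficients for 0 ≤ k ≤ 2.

Take the total order 0 < 1 < 2 < 3 < 4 < 5 on the vertex set. Then K (dimension 2) consists of the simplices:

  0-simplices (6): [0], [1], [2], [3], [4], [5]
  1-simplices (12): [0,1], [0,2], [0,3], [0,4], [0,5], [1,2], [1,3], [2,3], [2,4], [2,5], [3,4], [4,5]
  2-simplices (6): [0,1,2], [0,2,5], [0,3,4], [0,4,5], [1,2,3], [2,3,4]

Hence C_0 ≅ Z^6, C_1 ≅ Z^12, C_2 ≅ Z^6.

The boundary map ∂_1: C_1 → C_0 is given by ∂[p,q] = [q] − [p]. For instance
  ∂[0,2] = [2] − [0].
The resulting 6×12 matrix has rank 5, and its Smith normal form has invariant factors (1,1,1,1,1).

The boundary map ∂_2: C_2 → C_1 maps a triangle to the signed sum of its edges. For instance
  ∂[0,1,2] = [1,2] − [0,2] + [0,1],
  ∂[0,4,5] = [4,5] − [0,5] + [0,4].
This gives a 12×6 integer matrix of rank 6; reducing to Smith normal form yields diagonal entries (1,1,1,1,1,1).

Reading off H_k = ker ∂_k / im ∂_{k+1}:

  H_0: rank C_0 − rank ∂_1 = 6 − 5 = 1, and the invariant factors of ∂_1 are all 1, so H_0 ≅ Z.
  H_1: rank ker ∂_1 − rank ∂_2 = (12 − 5) − 6 = 1, and the invariant factors of ∂_2 are all 1, so H_1 ≅ Z.
  H_2: rank ker ∂_2 − rank ∂_3 = (6 − 6) − 0 = 0, and there is no ∂_3, so H_2 ≅ 0.

H_0 = Z,  H_1 = Z,  H_2 = 0.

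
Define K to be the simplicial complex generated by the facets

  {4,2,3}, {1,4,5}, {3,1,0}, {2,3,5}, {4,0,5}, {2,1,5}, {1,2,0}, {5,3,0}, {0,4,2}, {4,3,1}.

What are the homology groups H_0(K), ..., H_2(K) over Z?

K has 6 vertices, 15 edges, 10 triangles.
rank ∂_0 = 0, rank ∂_1 = 5 ⇒ b_0 = 6 − 0 − 5 = 1; all invariant factors of ∂_1 are 1 so no torsion. So H_0 ≅ Z.
rank ∂_1 = 5, rank ∂_2 = 10 ⇒ b_1 = 15 − 5 − 10 = 0; ∂_2 has invariant factor(s) [2] giving torsion. So H_1 ≅ Z/2Z.
rank ∂_2 = 10, rank ∂_3 = 0 ⇒ b_2 = 10 − 10 − 0 = 0. So H_2 ≅ 0.

H_0 = Z,  H_1 = Z/2Z,  H_2 = 0.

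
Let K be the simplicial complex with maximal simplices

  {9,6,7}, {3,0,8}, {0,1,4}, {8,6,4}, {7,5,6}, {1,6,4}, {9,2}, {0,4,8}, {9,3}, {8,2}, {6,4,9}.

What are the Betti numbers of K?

Fix the vertex order 0 < 1 < 2 < 3 < 4 < 5 < 6 < 7 < 8 < 9 and write every simplex with vertices in increasing order. Then dim K = 2 and the simplices of K are:

  0-simplices (10): [0], [1], [2], [3], [4], [5], [6], [7], [8], [9]
  1-simplices (19): [0,1], [0,3], [0,4], [0,8], [1,4], [1,6], [2,8], [2,9], [3,8], [3,9], [4,6], [4,8], [4,9], [5,6], [5,7], [6,7], [6,8], [6,9], [7,9]
  2-simplices (8): [0,1,4], [0,3,8], [0,4,8], [1,4,6], [4,6,8], [4,6,9], [5,6,7], [6,7,9]

Hence C_0 ≅ Z^10, C_1 ≅ Z^19, C_2 ≅ Z^8.

Boundary ∂_1: C_1 → C_0 maps an edge to its endpoints' difference, ∂[p,q] = q − p.
As a 10×19 matrix over Z this has rank 9, with invariant factors (1,1,1,1,1,1,1,1,1).

Boundary ∂_2: C_2 → C_1 acts by ∂[p,q,r] = [q,r] − [p,r] + [p,q]. For instance
  ∂[4,6,8] = [6,8] − [4,8] + [4,6],
  ∂[0,3,8] = [3,8] − [0,8] + [0,3].
The resulting 19×8 matrix has rank 8, and its Smith normal form has invariant factors (1,1,1,1,1,1,1,1).

Now H_k = ker ∂_k / im ∂_{k+1}, so:

  H_0: rank C_0 − rank ∂_1 = 10 − 9 = 1, and the invariant factors of ∂_1 are all 1, so H_0 ≅ Z.
  H_1: rank ker ∂_1 − rank ∂_2 = (19 − 9) − 8 = 2, and the invariant factors of ∂_2 are all 1, so H_1 ≅ Z^2.
  H_2: rank ker ∂_2 − rank ∂_3 = (8 − 8) − 0 = 0, and there is no ∂_3, so H_2 ≅ 0.

Hence the Betti numbers are b_0 = 1, b_1 = 2, b_2 = 0.

b_0 = 1, b_1 = 2, b_2 = 0.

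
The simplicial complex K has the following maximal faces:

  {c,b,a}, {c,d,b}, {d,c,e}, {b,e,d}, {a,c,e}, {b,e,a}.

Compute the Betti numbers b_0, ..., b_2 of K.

K has 5 vertices, 9 edges, 6 triangles.
rank ∂_0 = 0, rank ∂_1 = 4 ⇒ b_0 = 5 − 0 − 4 = 1; all invariant factors of ∂_1 are 1 so no torsion. So H_0 ≅ Z.
rank ∂_1 = 4, rank ∂_2 = 5 ⇒ b_1 = 9 − 4 − 5 = 0; all invariant factors of ∂_2 are 1 so no torsion. So H_1 ≅ 0.
rank ∂_2 = 5, rank ∂_3 = 0 ⇒ b_2 = 6 − 5 − 0 = 1. So H_2 ≅ Z.

b_0 = 1, b_1 = 0, b_2 = 1.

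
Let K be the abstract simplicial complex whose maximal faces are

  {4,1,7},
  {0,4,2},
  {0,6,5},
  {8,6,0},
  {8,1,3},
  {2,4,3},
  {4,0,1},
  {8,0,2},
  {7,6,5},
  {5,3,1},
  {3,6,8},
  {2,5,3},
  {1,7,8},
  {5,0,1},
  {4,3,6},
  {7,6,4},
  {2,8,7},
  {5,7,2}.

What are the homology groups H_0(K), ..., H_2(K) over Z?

K has 9 vertices, 27 edges, 18 triangles.
rank ∂_0 = 0, rank ∂_1 = 8 ⇒ b_0 = 9 − 0 − 8 = 1; all invariant factors of ∂_1 are 1 so no torsion. So H_0 ≅ Z.
rank ∂_1 = 8, rank ∂_2 = 17 ⇒ b_1 = 27 − 8 − 17 = 2; all invariant factors of ∂_2 are 1 so no torsion. So H_1 ≅ Z^2.
rank ∂_2 = 17, rank ∂_3 = 0 ⇒ b_2 = 18 − 17 − 0 = 1. So H_2 ≅ Z.

H_0 = Z,  H_1 = Z^2,  H_2 = Z.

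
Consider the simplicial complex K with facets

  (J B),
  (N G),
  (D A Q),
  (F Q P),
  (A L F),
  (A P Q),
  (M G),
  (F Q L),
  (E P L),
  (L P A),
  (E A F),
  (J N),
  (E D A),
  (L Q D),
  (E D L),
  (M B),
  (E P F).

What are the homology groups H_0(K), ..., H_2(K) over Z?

Fix the vertex order A < B < D < E < F < G < J < L < M < N < P < Q and write every simplex with vertices in increasing order. Then dim K = 2 and the simplices of K are:

  0-simplices (12): A, B, D, E, F, G, J, L, M, N, P, Q
  1-simplices (23): AD, AE, AF, AL, AP, AQ, BJ, BM, DE, DL, DQ, EF, EL, EP, FL, FP, FQ, GM, GN, JN, LP, LQ, PQ
  2-simplices (12): ADE, ADQ, AEF, AFL, ALP, APQ, DEL, DLQ, EFP, ELP, FLQ, FPQ

giving chain groups C_0 ≅ Z^12, C_1 ≅ Z^23, C_2 ≅ Z^12.

Boundary ∂_1: C_1 → C_0 is given by ∂[p,q] = [q] − [p]. For instance
  ∂DQ = Q − D.
The 12×23 boundary matrix has rank 10 and Smith normal form diag(1,1,1,1,1,1,1,1,1,1).

∂_2: C_2 → C_1 acts by ∂[p,q,r] = [q,r] − [p,r] + [p,q]. For instance
  ∂DEL = EL − DL + DE,
  ∂ADE = DE − AE + AD.
As a 23×12 matrix over Z this has rank 12, with invariant factors (1,1,1,1,1,1,1,1,1,1,1,2).

Now H_k = ker ∂_k / im ∂_{k+1}, so:

  H_0: rank C_0 − rank ∂_1 = 12 − 10 = 2, and the invariant factors of ∂_1 are all 1, so H_0 ≅ Z^2.
  H_1: rank ker ∂_1 − rank ∂_2 = (23 − 10) − 12 = 1, and ∂_2 has invariant factor 2 > 1, so H_1 ≅ Z ⊕ Z/2Z.
  H_2: rank ker ∂_2 − rank ∂_3 = (12 − 12) − 0 = 0, and there is no ∂_3, so H_2 ≅ 0.

H_0 = Z^2,  H_1 = Z ⊕ Z/2Z,  H_2 = 0.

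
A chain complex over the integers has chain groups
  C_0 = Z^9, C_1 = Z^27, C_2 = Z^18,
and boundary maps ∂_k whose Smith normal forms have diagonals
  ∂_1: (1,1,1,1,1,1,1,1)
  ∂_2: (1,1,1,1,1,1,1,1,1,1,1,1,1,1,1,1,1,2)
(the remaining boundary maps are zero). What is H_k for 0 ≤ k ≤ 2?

H_0: b_0 = 9 − 0 − 8 = 1; torsion from ∂_1 factors > 1: none. So H_0 = Z.
H_1: b_1 = 27 − 8 − 18 = 1; torsion from ∂_2 factors > 1: [2]. So H_1 = Z ⊕ Z/2.
H_2: b_2 = 18 − 18 − 0 = 0; torsion from ∂_3 factors > 1: none. So H_2 = 0.

H_0 = Z,  H_1 = Z ⊕ Z/2,  H_2 = 0.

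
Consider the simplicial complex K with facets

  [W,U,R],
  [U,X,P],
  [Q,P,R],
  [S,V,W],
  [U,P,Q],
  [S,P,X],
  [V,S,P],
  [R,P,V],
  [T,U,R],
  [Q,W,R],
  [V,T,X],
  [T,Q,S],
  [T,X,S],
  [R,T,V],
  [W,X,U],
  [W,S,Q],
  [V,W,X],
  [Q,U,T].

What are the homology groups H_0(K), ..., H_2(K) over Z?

We work with the vertex ordering P < Q < R < S < T < U < V < W < X. The simplices of K, each written with vertices in increasing order, are:

  0-simplices (9): P, Q, R, S, T, U, V, W, X
  1-simplices (27): PQ, PR, PS, PU, PV, PX, QR, QS, QT, QU, QW, RT, RU, RV, RW, ST, SV, SW, SX, TU, TV, TX, UW, UX, VW, VX, WX
  2-simplices (18): PQR, PQU, PRV, PSV, PSX, PUX, QRW, QST, QSW, QTU, RTU, RTV, RUW, STX, SVW, TVX, UWX, VWX

so the chain groups are C_0 ≅ Z^9, C_1 ≅ Z^27, C_2 ≅ Z^18.

Boundary ∂_1: C_1 → C_0 is given by ∂[p,q] = [q] − [p].
As a 9×27 matrix over Z this has rank 8, with invariant factors (1,1,1,1,1,1,1,1).

The boundary map ∂_2: C_2 → C_1 acts by ∂[p,q,r] = [q,r] − [p,r] + [p,q]. For instance
  ∂TVX = VX − TX + TV,
  ∂PQU = QU − PU + PQ.
The 27×18 boundary matrix has rank 18 and Smith normal form diag(1,1,1,1,1,1,1,1,1,1,1,1,1,1,1,1,1,2).

Now H_k = ker ∂_k / im ∂_{k+1}, so:

  H_0: rank C_0 − rank ∂_1 = 9 − 8 = 1, and the invariant factors of ∂_1 are all 1, so H_0 ≅ Z.
  H_1: rank ker ∂_1 − rank ∂_2 = (27 − 8) − 18 = 1, and ∂_2 has invariant factor 2 > 1, so H_1 ≅ Z ⊕ Z_2.
  H_2: rank ker ∂_2 − rank ∂_3 = (18 − 18) − 0 = 0, and there is no ∂_3, so H_2 ≅ 0.

As a check, the Euler characteristic is 9 − 27 + 18 = 0, which agrees with 1 − 1 + 0 = 0.

H_0 ≅ Z,  H_1 ≅ Z ⊕ Z_2,  H_2 = 0.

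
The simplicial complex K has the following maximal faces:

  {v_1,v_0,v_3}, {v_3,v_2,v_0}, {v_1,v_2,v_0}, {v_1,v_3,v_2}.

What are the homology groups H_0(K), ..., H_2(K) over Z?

Order the vertices as v_0 < v_1 < v_2 < v_3. Listing each simplex with vertices in this order, K has dimension 2 with simplices:

  0-simplices (4): [v_0], [v_1], [v_2], [v_3]
  1-simplices (6): [v_0,v_1], [v_0,v_2], [v_0,v_3], [v_1,v_2], [v_1,v_3], [v_2,v_3]
  2-simplices (4): [v_0,v_1,v_2], [v_0,v_1,v_3], [v_0,v_2,v_3], [v_1,v_2,v_3]

Hence C_0 ≅ Z^4, C_1 ≅ Z^6, C_2 ≅ Z^4.

∂_1: C_1 → C_0 maps an edge to its endpoints' difference, ∂[p,q] = q − p. For instance
  ∂[v_2,v_3] = [v_3] − [v_2].
The resulting 4×6 matrix has rank 3, and its Smith normal form has invariant factors (1,1,1).

∂_2: C_2 → C_1 maps a triangle to the signed sum of its edges. For instance
  ∂[v_0,v_1,v_2] = [v_1,v_2] − [v_0,v_2] + [v_0,v_1],
  ∂[v_0,v_2,v_3] = [v_2,v_3] − [v_0,v_3] + [v_0,v_2].
This gives a 6×4 integer matrix of rank 3; reducing to Smith normal form yields diagonal entries (1,1,1).

From H_k ≅ ker(∂_k) / im(∂_{k+1}) we obtain:

  H_0: rank C_0 − rank ∂_1 = 4 − 3 = 1, and the invariant factors of ∂_1 are all 1, so H_0 = Z.
  H_1: rank ker ∂_1 − rank ∂_2 = (6 − 3) − 3 = 0, and the invariant factors of ∂_2 are all 1, so H_1 = 0.
  H_2: rank ker ∂_2 − rank ∂_3 = (4 − 3) − 0 = 1, and there is no ∂_3, so H_2 = Z.

H_0 ≅ Z,  H_1 = 0,  H_2 ≅ Z.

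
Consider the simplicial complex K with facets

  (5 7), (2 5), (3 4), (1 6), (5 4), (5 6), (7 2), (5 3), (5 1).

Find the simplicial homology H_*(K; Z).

H_0 = Z,  H_1 = Z^3.

Order the vertices as 1 < 2 < 3 < 4 < 5 < 6 < 7. Listing each simplex with vertices in this order, K has dimension 1 with simplices:

  0-simplices (7): [1], [2], [3], [4], [5], [6], [7]
  1-simplices (9): [1,5], [1,6], [2,5], [2,7], [3,4], [3,5], [4,5], [5,6], [5,7]

Hence C_0 ≅ Z^7, C_1 ≅ Z^9.

Boundary ∂_1: C_1 → C_0 is given by ∂[p,q] = [q] − [p].
The 7×9 boundary matrix has rank 6 and Smith normal form diag(1,1,1,1,1,1).

Reading off H_k = ker ∂_k / im ∂_{k+1}:

  H_0: rank C_0 − rank ∂_1 = 7 − 6 = 1, and the invariant factors of ∂_1 are all 1, so H_0 = Z.
  H_1: rank ker ∂_1 − rank ∂_2 = (9 − 6) − 0 = 3, and there is no ∂_2, so H_1 = Z^3.

As a check, the Euler characteristic is 7 − 9 = -2, which agrees with 1 − 3 = -2.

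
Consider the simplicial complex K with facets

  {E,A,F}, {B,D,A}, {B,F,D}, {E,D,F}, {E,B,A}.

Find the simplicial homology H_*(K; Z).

H_0 = Z,  H_1 = Z,  H_2 = 0.

We work with the vertex ordering A < B < D < E < F. The simplices of K, each written with vertices in increasing order, are:

  0-simplices (5): A, B, D, E, F
  1-simplices (10): AB, AD, AE, AF, BD, BE, BF, DE, DF, EF
  2-simplices (5): ABD, ABE, AEF, BDF, DEF

so the chain groups are C_0 ≅ Z^5, C_1 ≅ Z^10, C_2 ≅ Z^5.

∂_1: C_1 → C_0 maps an edge to its endpoints' difference, ∂[p,q] = q − p. For instance
  ∂BF = F − B.
The 5×10 boundary matrix has rank 4 and Smith normal form diag(1,1,1,1).

Boundary ∂_2: C_2 → C_1 sends each 2-simplex [p,q,r] to [q,r] − [p,r] + [p,q]. For instance
  ∂ABE = BE − AE + AB,
  ∂AEF = EF − AF + AE.
This gives a 10×5 integer matrix of rank 5; reducing to Smith normal form yields diagonal entries (1,1,1,1,1).

Now H_k = ker ∂_k / im ∂_{k+1}, so:

  H_0: rank C_0 − rank ∂_1 = 5 − 4 = 1, and the invariant factors of ∂_1 are all 1, so H_0 = Z.
  H_1: rank ker ∂_1 − rank ∂_2 = (10 − 4) − 5 = 1, and the invariant factors of ∂_2 are all 1, so H_1 = Z.
  H_2: rank ker ∂_2 − rank ∂_3 = (5 − 5) − 0 = 0, and there is no ∂_3, so H_2 = 0.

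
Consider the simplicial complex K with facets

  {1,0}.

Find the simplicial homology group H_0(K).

H_0 ≅ Z.

K has 2 vertices, 1 edge.
rank ∂_0 = 0, rank ∂_1 = 1 ⇒ b_0 = 2 − 0 − 1 = 1; all invariant factors of ∂_1 are 1 so no torsion. So H_0 = Z.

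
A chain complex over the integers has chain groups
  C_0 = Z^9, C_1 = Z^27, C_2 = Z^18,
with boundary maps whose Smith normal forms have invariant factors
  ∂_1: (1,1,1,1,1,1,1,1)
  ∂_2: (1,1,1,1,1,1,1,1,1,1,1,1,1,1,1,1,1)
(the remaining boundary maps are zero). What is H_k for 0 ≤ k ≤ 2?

H_0: b_0 = 9 − 0 − 8 = 1; torsion from ∂_1 factors > 1: none. So H_0 = Z.
H_1: b_1 = 27 − 8 − 17 = 2; torsion from ∂_2 factors > 1: none. So H_1 = Z^2.
H_2: b_2 = 18 − 17 − 0 = 1; torsion from ∂_3 factors > 1: none. So H_2 = Z.

H_0 = Z,  H_1 = Z^2,  H_2 = Z.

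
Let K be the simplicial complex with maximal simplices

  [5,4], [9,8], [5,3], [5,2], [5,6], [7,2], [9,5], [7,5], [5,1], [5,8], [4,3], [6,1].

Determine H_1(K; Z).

Order the vertices as 1 < 2 < 3 < 4 < 5 < 6 < 7 < 8 < 9. Listing each simplex with vertices in this order, K has dimension 1 with simplices:

  0-simplices (9): [1], [2], [3], [4], [5], [6], [7], [8], [9]
  1-simplices (12): [1,5], [1,6], [2,5], [2,7], [3,4], [3,5], [4,5], [5,6], [5,7], [5,8], [5,9], [8,9]

Hence C_0 ≅ Z^9, C_1 ≅ Z^12.

∂_1: C_1 → C_0 is given by ∂[p,q] = [q] − [p]. For instance
  ∂[3,4] = [4] − [3].
As a 9×12 matrix over Z this has rank 8, with invariant factors (1,1,1,1,1,1,1,1).

Reading off H_k = ker ∂_k / im ∂_{k+1}:

  H_1: rank ker ∂_1 − rank ∂_2 = (12 − 8) − 0 = 4, and there is no ∂_2, so H_1 ≅ Z^4.

(K is a triangulation of a wedge of 4 circles.)

H_1 ≅ Z^4.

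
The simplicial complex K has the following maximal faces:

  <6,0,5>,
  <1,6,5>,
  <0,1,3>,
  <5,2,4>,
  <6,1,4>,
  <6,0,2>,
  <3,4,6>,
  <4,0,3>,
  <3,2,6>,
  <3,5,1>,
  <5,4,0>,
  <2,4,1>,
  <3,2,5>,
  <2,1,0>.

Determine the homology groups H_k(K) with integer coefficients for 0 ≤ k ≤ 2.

Take the total order 0 < 1 < 2 < 3 < 4 < 5 < 6 on the vertex set. Then K (dimension 2) consists of the simplices:

  0-simplices (7): [0], [1], [2], [3], [4], [5], [6]
  1-simplices (21): [0,1], [0,2], [0,3], [0,4], [0,5], [0,6], [1,2], [1,3], [1,4], [1,5], [1,6], [2,3], [2,4], [2,5], [2,6], [3,4], [3,5], [3,6], [4,5], [4,6], [5,6]
  2-simplices (14): [0,1,2], [0,1,3], [0,2,6], [0,3,4], [0,4,5], [0,5,6], [1,2,4], [1,3,5], [1,4,6], [1,5,6], [2,3,5], [2,3,6], [2,4,5], [3,4,6]

giving chain groups C_0 ≅ Z^7, C_1 ≅ Z^21, C_2 ≅ Z^14.

∂_1: C_1 → C_0 maps an edge to its endpoints' difference, ∂[p,q] = q − p. For instance
  ∂[5,6] = [6] − [5].
This gives a 7×21 integer matrix of rank 6; reducing to Smith normal form yields diagonal entries (1,1,1,1,1,1).

The boundary map ∂_2: C_2 → C_1 maps a triangle to the signed sum of its edges. For instance
  ∂[1,5,6] = [5,6] − [1,6] + [1,5],
  ∂[0,2,6] = [2,6] − [0,6] + [0,2].
This gives a 21×14 integer matrix of rank 13; reducing to Smith normal form yields diagonal entries (1,1,1,1,1,1,1,1,1,1,1,1,1).

Now H_k = ker ∂_k / im ∂_{k+1}, so:

  H_0: rank C_0 − rank ∂_1 = 7 − 6 = 1, and the invariant factors of ∂_1 are all 1, so H_0 = Z.
  H_1: rank ker ∂_1 − rank ∂_2 = (21 − 6) − 13 = 2, and the invariant factors of ∂_2 are all 1, so H_1 = Z^2.
  H_2: rank ker ∂_2 − rank ∂_3 = (14 − 13) − 0 = 1, and there is no ∂_3, so H_2 = Z.

H_0 ≅ Z,  H_1 ≅ Z^2,  H_2 ≅ Z.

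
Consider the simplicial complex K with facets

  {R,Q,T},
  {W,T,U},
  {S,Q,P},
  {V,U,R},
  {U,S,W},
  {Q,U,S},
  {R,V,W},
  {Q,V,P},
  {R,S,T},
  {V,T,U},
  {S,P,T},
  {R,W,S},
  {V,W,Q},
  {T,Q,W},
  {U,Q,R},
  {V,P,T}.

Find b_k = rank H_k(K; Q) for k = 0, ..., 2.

b_0 = 1, b_1 = 2, b_2 = 1.

Take the total order P < Q < R < S < T < U < V < W on the vertex set. Then K (dimension 2) consists of the simplices:

  0-simplices (8): P, Q, R, S, T, U, V, W
  1-simplices (24): PQ, PS, PT, PV, QR, QS, QT, QU, QV, QW, RS, RT, RU, RV, RW, ST, SU, SW, TU, TV, TW, UV, UW, VW
  2-simplices (16): PQS, PQV, PST, PTV, QRT, QRU, QSU, QTW, QVW, RST, RSW, RUV, RVW, SUW, TUV, TUW

so the chain groups are C_0 ≅ Z^8, C_1 ≅ Z^24, C_2 ≅ Z^16.

The boundary map ∂_1: C_1 → C_0 is given by ∂[p,q] = [q] − [p]. For instance
  ∂VW = W − V.
The 8×24 boundary matrix has rank 7 and Smith normal form diag(1,1,1,1,1,1,1).

∂_2: C_2 → C_1 acts by ∂[p,q,r] = [q,r] − [p,r] + [p,q]. For instance
  ∂PQV = QV − PV + PQ,
  ∂RUV = UV − RV + RU.
As a 24×16 matrix over Z this has rank 15, with invariant factors (1,1,1,1,1,1,1,1,1,1,1,1,1,1,1).

Now H_k = ker ∂_k / im ∂_{k+1}, so:

  H_0: rank C_0 − rank ∂_1 = 8 − 7 = 1, and the invariant factors of ∂_1 are all 1, so H_0 ≅ Z.
  H_1: rank ker ∂_1 − rank ∂_2 = (24 − 7) − 15 = 2, and the invariant factors of ∂_2 are all 1, so H_1 ≅ Z^2.
  H_2: rank ker ∂_2 − rank ∂_3 = (16 − 15) − 0 = 1, and there is no ∂_3, so H_2 ≅ Z.

As a check, the Euler characteristic is 8 − 24 + 16 = 0, which agrees with 1 − 2 + 1 = 0.

Hence the Betti numbers are b_0 = 1, b_1 = 2, b_2 = 1.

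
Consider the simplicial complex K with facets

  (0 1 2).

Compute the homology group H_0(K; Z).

H_0 ≅ Z.

Take the total order 0 < 1 < 2 on the vertex set. Then K (dimension 2) consists of the simplices:

  0-simplices (3): [0], [1], [2]
  1-simplices (3): [0,1], [0,2], [1,2]
  2-simplices (1): [0,1,2]

so the chain groups are C_0 ≅ Z^3, C_1 ≅ Z^3, C_2 ≅ Z^1.

Boundary ∂_1: C_1 → C_0 sends each edge [p,q] (with p < q) to q − p. For instance
  ∂[0,2] = [2] − [0].
This gives a 3×3 integer matrix of rank 2; reducing to Smith normal form yields diagonal entries (1,1).

∂_2: C_2 → C_1 maps a triangle to the signed sum of its edges. For instance
  ∂[0,1,2] = [1,2] − [0,2] + [0,1].
This gives a 3×1 integer matrix of rank 1; reducing to Smith normal form yields diagonal entries (1).

Computing H_k = (kernel of ∂_k) / (image of ∂_{k+1}):

  H_0: rank C_0 − rank ∂_1 = 3 − 2 = 1, and the invariant factors of ∂_1 are all 1, so H_0 = Z.

(K is a triangulation of the 2-simplex.)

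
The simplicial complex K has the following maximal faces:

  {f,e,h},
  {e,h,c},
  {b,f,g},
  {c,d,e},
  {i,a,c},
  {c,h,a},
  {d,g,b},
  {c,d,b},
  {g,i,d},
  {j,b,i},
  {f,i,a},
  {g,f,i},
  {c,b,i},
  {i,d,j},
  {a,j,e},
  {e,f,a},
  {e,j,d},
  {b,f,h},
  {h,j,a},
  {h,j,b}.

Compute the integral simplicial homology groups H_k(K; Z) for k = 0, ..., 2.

H_0 ≅ Z,  H_1 ≅ Z ⊕ Z_2,  H_2 = 0.

Fix the vertex order a < b < c < d < e < f < g < h < i < j and write every simplex with vertices in increasing order. Then dim K = 2 and the simplices of K are:

  0-simplices (10): a, b, c, d, e, f, g, h, i, j
  1-simplices (30): ac, ae, af, ah, ai, aj, bc, bd, bf, bg, bh, bi, bj, cd, ce, ch, ci, de, dg, di, dj, ef, eh, ej, fg, fh, fi, gi, hj, ij
  2-simplices (20): ach, aci, aef, aej, afi, ahj, bcd, bci, bdg, bfg, bfh, bhj, bij, cde, ceh, dej, dgi, dij, efh, fgi

Hence C_0 ≅ Z^10, C_1 ≅ Z^30, C_2 ≅ Z^20.

The boundary map ∂_1: C_1 → C_0 is given by ∂[p,q] = [q] − [p]. For instance
  ∂ij = j − i.
The 10×30 boundary matrix has rank 9 and Smith normal form diag(1,1,1,1,1,1,1,1,1).

∂_2: C_2 → C_1 maps a triangle to the signed sum of its edges. For instance
  ∂aci = ci − ai + ac,
  ∂afi = fi − ai + af.
As a 30×20 matrix over Z this has rank 20, with invariant factors (1,1,1,1,1,1,1,1,1,1,1,1,1,1,1,1,1,1,1,2).

From H_k ≅ ker(∂_k) / im(∂_{k+1}) we obtain:

  H_0: rank C_0 − rank ∂_1 = 10 − 9 = 1, and the invariant factors of ∂_1 are all 1, so H_0 = Z.
  H_1: rank ker ∂_1 − rank ∂_2 = (30 − 9) − 20 = 1, and ∂_2 has invariant factor 2 > 1, so H_1 = Z ⊕ Z_2.
  H_2: rank ker ∂_2 − rank ∂_3 = (20 − 20) − 0 = 0, and there is no ∂_3, so H_2 = 0.

(K is a triangulation of the Klein bottle.)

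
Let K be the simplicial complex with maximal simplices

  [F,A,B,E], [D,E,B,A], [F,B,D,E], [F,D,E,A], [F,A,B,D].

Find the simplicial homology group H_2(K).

K has 5 vertices, 10 edges, 10 triangles, 5 3-simplices.
rank ∂_2 = 6, rank ∂_3 = 4 ⇒ b_2 = 10 − 6 − 4 = 0; all invariant factors of ∂_3 are 1 so no torsion. So H_2 ≅ 0.

H_2 ≅ 0.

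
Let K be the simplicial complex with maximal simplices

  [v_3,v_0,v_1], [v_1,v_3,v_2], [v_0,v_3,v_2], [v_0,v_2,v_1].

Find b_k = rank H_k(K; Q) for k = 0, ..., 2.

Order the vertices as v_0 < v_1 < v_2 < v_3. Listing each simplex with vertices in this order, K has dimension 2 with simplices:

  0-simplices (4): [v_0], [v_1], [v_2], [v_3]
  1-simplices (6): [v_0,v_1], [v_0,v_2], [v_0,v_3], [v_1,v_2], [v_1,v_3], [v_2,v_3]
  2-simplices (4): [v_0,v_1,v_2], [v_0,v_1,v_3], [v_0,v_2,v_3], [v_1,v_2,v_3]

so the chain groups are C_0 ≅ Z^4, C_1 ≅ Z^6, C_2 ≅ Z^4.

Boundary ∂_1: C_1 → C_0 is given by ∂[p,q] = [q] − [p]. For instance
  ∂[v_2,v_3] = [v_3] − [v_2].
The 4×6 boundary matrix has rank 3 and Smith normal form diag(1,1,1).

Boundary ∂_2: C_2 → C_1 acts by ∂[p,q,r] = [q,r] − [p,r] + [p,q]. For instance
  ∂[v_1,v_2,v_3] = [v_2,v_3] − [v_1,v_3] + [v_1,v_2],
  ∂[v_0,v_2,v_3] = [v_2,v_3] − [v_0,v_3] + [v_0,v_2].
This gives a 6×4 integer matrix of rank 3; reducing to Smith normal form yields diagonal entries (1,1,1).

From H_k ≅ ker(∂_k) / im(∂_{k+1}) we obtain:

  H_0: rank C_0 − rank ∂_1 = 4 − 3 = 1, and the invariant factors of ∂_1 are all 1, so H_0 = Z.
  H_1: rank ker ∂_1 − rank ∂_2 = (6 − 3) − 3 = 0, and the invariant factors of ∂_2 are all 1, so H_1 = 0.
  H_2: rank ker ∂_2 − rank ∂_3 = (4 − 3) − 0 = 1, and there is no ∂_3, so H_2 = Z.

Hence the Betti numbers are b_0 = 1, b_1 = 0, b_2 = 1.

b_0 = 1, b_1 = 0, b_2 = 1.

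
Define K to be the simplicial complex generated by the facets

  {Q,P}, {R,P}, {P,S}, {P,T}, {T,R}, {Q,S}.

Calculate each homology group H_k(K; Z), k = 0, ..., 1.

H_0 = Z,  H_1 = Z^2.

Fix the vertex order P < Q < R < S < T and write every simplex with vertices in increasing order. Then dim K = 1 and the simplices of K are:

  0-simplices (5): P, Q, R, S, T
  1-simplices (6): PQ, PR, PS, PT, QS, RT

Hence C_0 ≅ Z^5, C_1 ≅ Z^6.

The boundary map ∂_1: C_1 → C_0 is given by ∂[p,q] = [q] − [p].
This gives a 5×6 integer matrix of rank 4; reducing to Smith normal form yields diagonal entries (1,1,1,1).

From H_k ≅ ker(∂_k) / im(∂_{k+1}) we obtain:

  H_0: rank C_0 − rank ∂_1 = 5 − 4 = 1, and the invariant factors of ∂_1 are all 1, so H_0 ≅ Z.
  H_1: rank ker ∂_1 − rank ∂_2 = (6 − 4) − 0 = 2, and there is no ∂_2, so H_1 ≅ Z^2.

As a check, the Euler characteristic is 5 − 6 = -1, which agrees with 1 − 2 = -1.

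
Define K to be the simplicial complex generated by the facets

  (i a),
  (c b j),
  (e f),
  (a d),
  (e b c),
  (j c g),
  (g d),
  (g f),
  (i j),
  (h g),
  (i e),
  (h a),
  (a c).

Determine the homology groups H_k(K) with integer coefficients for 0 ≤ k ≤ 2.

H_0 ≅ Z,  H_1 ≅ Z^5,  H_2 = 0.

Order the vertices as a < b < c < d < e < f < g < h < i < j. Listing each simplex with vertices in this order, K has dimension 2 with simplices:

  0-simplices (10): a, b, c, d, e, f, g, h, i, j
  1-simplices (17): ac, ad, ah, ai, bc, be, bj, ce, cg, cj, dg, ef, ei, fg, gh, gj, ij
  2-simplices (3): bce, bcj, cgj

giving chain groups C_0 ≅ Z^10, C_1 ≅ Z^17, C_2 ≅ Z^3.

∂_1: C_1 → C_0 is given by ∂[p,q] = [q] − [p].
The 10×17 boundary matrix has rank 9 and Smith normal form diag(1,1,1,1,1,1,1,1,1).

Boundary ∂_2: C_2 → C_1 sends each 2-simplex [p,q,r] to [q,r] − [p,r] + [p,q]. For instance
  ∂bce = ce − be + bc,
  ∂cgj = gj − cj + cg.
As a 17×3 matrix over Z this has rank 3, with invariant factors (1,1,1).

Now H_k = ker ∂_k / im ∂_{k+1}, so:

  H_0: rank C_0 − rank ∂_1 = 10 − 9 = 1, and the invariant factors of ∂_1 are all 1, so H_0 = Z.
  H_1: rank ker ∂_1 − rank ∂_2 = (17 − 9) − 3 = 5, and the invariant factors of ∂_2 are all 1, so H_1 = Z^5.
  H_2: rank ker ∂_2 − rank ∂_3 = (3 − 3) − 0 = 0, and there is no ∂_3, so H_2 = 0.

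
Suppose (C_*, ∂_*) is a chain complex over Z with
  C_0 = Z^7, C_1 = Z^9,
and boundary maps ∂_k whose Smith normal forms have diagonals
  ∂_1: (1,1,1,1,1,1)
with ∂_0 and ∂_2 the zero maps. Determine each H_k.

H_0 = Z,  H_1 = Z^3.

H_0: b_0 = 7 − 0 − 6 = 1; torsion from ∂_1 factors > 1: none. So H_0 = Z.
H_1: b_1 = 9 − 6 − 0 = 3; torsion from ∂_2 factors > 1: none. So H_1 = Z^3.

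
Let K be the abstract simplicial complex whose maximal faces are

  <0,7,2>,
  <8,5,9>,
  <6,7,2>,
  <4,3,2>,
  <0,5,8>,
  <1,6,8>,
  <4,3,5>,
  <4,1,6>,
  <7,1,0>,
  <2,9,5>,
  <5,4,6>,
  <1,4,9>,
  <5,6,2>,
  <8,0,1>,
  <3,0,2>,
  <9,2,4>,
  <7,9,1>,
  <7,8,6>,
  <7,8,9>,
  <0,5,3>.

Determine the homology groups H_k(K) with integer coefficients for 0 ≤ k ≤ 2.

H_0 = Z,  H_1 = Z ⊕ Z/2,  H_2 = 0.

We work with the vertex ordering 0 < 1 < 2 < 3 < 4 < 5 < 6 < 7 < 8 < 9. The simplices of K, each written with vertices in increasing order, are:

  0-simplices (10): [0], [1], [2], [3], [4], [5], [6], [7], [8], [9]
  1-simplices (30): (30 of them)
  2-simplices (20): (20 of them)

so the chain groups are C_0 ≅ Z^10, C_1 ≅ Z^30, C_2 ≅ Z^20.

Boundary ∂_1: C_1 → C_0 sends each edge [p,q] (with p < q) to q − p.
As a 10×30 matrix over Z this has rank 9, with invariant factors (1,1,1,1,1,1,1,1,1).

The boundary map ∂_2: C_2 → C_1 maps a triangle to the signed sum of its edges. For instance
  ∂[4,5,6] = [5,6] − [4,6] + [4,5],
  ∂[0,2,7] = [2,7] − [0,7] + [0,2].
The resulting 30×20 matrix has rank 20, and its Smith normal form has invariant factors (1,1,1,1,1,1,1,1,1,1,1,1,1,1,1,1,1,1,1,2).

Now H_k = ker ∂_k / im ∂_{k+1}, so:

  H_0: rank C_0 − rank ∂_1 = 10 − 9 = 1, and the invariant factors of ∂_1 are all 1, so H_0 ≅ Z.
  H_1: rank ker ∂_1 − rank ∂_2 = (30 − 9) − 20 = 1, and ∂_2 has invariant factor 2 > 1, so H_1 ≅ Z ⊕ Z/2.
  H_2: rank ker ∂_2 − rank ∂_3 = (20 − 20) − 0 = 0, and there is no ∂_3, so H_2 ≅ 0.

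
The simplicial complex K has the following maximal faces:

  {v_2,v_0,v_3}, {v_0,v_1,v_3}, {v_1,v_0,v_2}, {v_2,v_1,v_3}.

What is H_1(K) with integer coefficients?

H_1 ≅ 0.

Fix the vertex order v_0 < v_1 < v_2 < v_3 and write every simplex with vertices in increasing order. Then dim K = 2 and the simplices of K are:

  0-simplices (4): [v_0], [v_1], [v_2], [v_3]
  1-simplices (6): [v_0,v_1], [v_0,v_2], [v_0,v_3], [v_1,v_2], [v_1,v_3], [v_2,v_3]
  2-simplices (4): [v_0,v_1,v_2], [v_0,v_1,v_3], [v_0,v_2,v_3], [v_1,v_2,v_3]

giving chain groups C_0 ≅ Z^4, C_1 ≅ Z^6, C_2 ≅ Z^4.

∂_1: C_1 → C_0 sends each edge [p,q] (with p < q) to q − p. For instance
  ∂[v_2,v_3] = [v_3] − [v_2].
This gives a 4×6 integer matrix of rank 3; reducing to Smith normal form yields diagonal entries (1,1,1).

∂_2: C_2 → C_1 acts by ∂[p,q,r] = [q,r] − [p,r] + [p,q]. For instance
  ∂[v_0,v_1,v_3] = [v_1,v_3] − [v_0,v_3] + [v_0,v_1],
  ∂[v_0,v_2,v_3] = [v_2,v_3] − [v_0,v_3] + [v_0,v_2].
As a 6×4 matrix over Z this has rank 3, with invariant factors (1,1,1).

Now H_k = ker ∂_k / im ∂_{k+1}, so:

  H_1: rank ker ∂_1 − rank ∂_2 = (6 − 3) − 3 = 0, and the invariant factors of ∂_2 are all 1, so H_1 ≅ 0.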